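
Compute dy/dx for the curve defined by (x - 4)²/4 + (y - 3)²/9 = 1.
Differentiate both sides with respect to x, treating y as y(x). By the chain rule, any term containing y contributes a factor of y' = dy/dx when we differentiate it.

Move every term to one side and write the relation as F(x, y) = 0. Term by term,
  d/dx[(x - 4)^2/4] = x/2 - 2
  d/dx[(y - 3)^2/9] = 2·y'(y - 3)/9
  d/dx[-1] = 0

The pieces without y' make up ∂F/∂x and the coefficient of y' is ∂F/∂y:
  ∂F/∂x = x/2 - 2,
  ∂F/∂y = 2y/9 - 2/3.

Since d/dx[F] = ∂F/∂x + (∂F/∂y)·y' = 0, solve for y':
  (∂F/∂y)·y' = -∂F/∂x
  dy/dx = -(∂F/∂x)/(∂F/∂y) = -(x/2 - 2)/(2y/9 - 2/3)
        = -((x - 4)/2)/(2(y - 3)/9) = 9(4 - x)/(4(y - 3))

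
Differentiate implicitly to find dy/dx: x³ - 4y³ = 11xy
Differentiate both sides with respect to x, treating y as y(x). By the chain rule, any term containing y contributes a factor of y' = dy/dx when we differentiate it.

Move every term to one side and write the relation as F(x, y) = 0. Term by term,
  d/dx[x^3] = 3x^2
  d/dx[-11xy] = -11x·y' - 11y
  d/dx[-4y^3] = -12y^2·y'

The pieces without y' make up ∂F/∂x and the coefficient of y' is ∂F/∂y:
  ∂F/∂x = 3x^2 - 11y,
  ∂F/∂y = -11x - 12y^2.

Since d/dx[F] = ∂F/∂x + (∂F/∂y)·y' = 0, solve for y':
  (∂F/∂y)·y' = -∂F/∂x
  dy/dx = -(∂F/∂x)/(∂F/∂y) = -(3x^2 - 11y)/(-11x - 12y^2) = (3x^2 - 11y)/(11x + 12y^2)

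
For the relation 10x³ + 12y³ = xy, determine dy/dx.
Differentiate both sides with respect to x, treating y as y(x). By the chain rule, any term containing y contributes a factor of y' = dy/dx when we differentiate it.

Move every term to one side and write the relation as F(x, y) = 0. Term by term,
  d/dx[10x^3] = 30x^2
  d/dx[-xy] = -x·y' - y
  d/dx[12y^3] = 36y^2·y'

The pieces without y' make up ∂F/∂x and the coefficient of y' is ∂F/∂y:
  ∂F/∂x = 30x^2 - y,
  ∂F/∂y = -x + 36y^2.

Since d/dx[F] = ∂F/∂x + (∂F/∂y)·y' = 0, solve for y':
  (∂F/∂y)·y' = -∂F/∂x
  dy/dx = -(∂F/∂x)/(∂F/∂y) = -(30x^2 - y)/(-x + 36y^2) = (30x^2 - y)/(x - 36y^2)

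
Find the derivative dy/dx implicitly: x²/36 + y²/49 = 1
Take d/dx of both sides. Since y is implicitly a function of x, the chain rule attaches a y' = dy/dx factor whenever we differentiate through y.

Set F(x, y) = (left side) − (right side), so the curve is F = 0. Differentiating each term of F:
  d/dx[x^2/36] = x/18
  d/dx[y^2/49] = 2y·y'/49
  d/dx[-1] = 0

Collecting, the y'-free part is the partial derivative in x and the y' coefficient is the partial derivative in y:
  ∂F/∂x = x/18
  ∂F/∂y = 2y/49

so d/dx[F(x, y(x))] = ∂F/∂x + (∂F/∂y)·y' = 0. Rearranging,
  dy/dx = -(∂F/∂x)/(∂F/∂y) = -(x/18)/(2y/49) = -49x/(36y)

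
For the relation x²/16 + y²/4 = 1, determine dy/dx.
Apply d/dx to both sides, remembering that y depends on x. Each occurrence of y therefore brings in a y' = dy/dx via the chain rule.

With F(x, y) equal to the left-hand side minus the right, differentiate F term by term:
  d/dx[x^2/16] = x/8
  d/dx[y^2/4] = y·y'/2
  d/dx[-1] = 0
Adding these up, d/dx[F] = 0 becomes
  (x/8) + (y/2)·y' = 0,
so isolating y',
  dy/dx = -(x/8)/(y/2) = -x/(4y)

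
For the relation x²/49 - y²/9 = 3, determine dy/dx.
Differentiate both sides with respect to x, treating y as y(x). By the chain rule, any term containing y contributes a factor of y' = dy/dx when we differentiate it.

Move every term to one side and write the relation as F(x, y) = 0. Term by term,
  d/dx[x^2/49] = 2x/49
  d/dx[-y^2/9] = -2y·y'/9
  d/dx[-3] = 0

The pieces without y' make up ∂F/∂x and the coefficient of y' is ∂F/∂y:
  ∂F/∂x = 2x/49,
  ∂F/∂y = -2y/9.

Since d/dx[F] = ∂F/∂x + (∂F/∂y)·y' = 0, solve for y':
  (∂F/∂y)·y' = -∂F/∂x
  dy/dx = -(∂F/∂x)/(∂F/∂y) = -(2x/49)/(-2y/9) = 9x/(49y)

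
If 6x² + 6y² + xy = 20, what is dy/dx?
Take d/dx of both sides. Since y is implicitly a function of x, the chain rule attaches a y' = dy/dx factor whenever we differentiate through y.

Set F(x, y) = (left side) − (right side), so the curve is F = 0. Differentiating each term of F:
  d/dx[6x^2] = 12x
  d/dx[xy] = x·y' + y
  d/dx[6y^2] = 12y·y'
  d/dx[-20] = 0

Collecting, the y'-free part is the partial derivative in x and the y' coefficient is the partial derivative in y:
  ∂F/∂x = 12x + y
  ∂F/∂y = x + 12y

so d/dx[F(x, y(x))] = ∂F/∂x + (∂F/∂y)·y' = 0. Rearranging,
  dy/dx = -(∂F/∂x)/(∂F/∂y) = -(12x + y)/(x + 12y) = (-12x - y)/(x + 12y)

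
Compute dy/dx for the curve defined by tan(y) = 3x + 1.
Take d/dx of both sides. Since y is implicitly a function of x, the chain rule attaches a y' = dy/dx factor whenever we differentiate through y.

Set F(x, y) = (left side) − (right side), so the curve is F = 0. Differentiating each term of F:
  d/dx[-3x] = -3
  d/dx[tan(y)] = y'(tan(y)^2 + 1)
  d/dx[-1] = 0

Collecting, the y'-free part is the partial derivative in x and the y' coefficient is the partial derivative in y:
  ∂F/∂x = -3
  ∂F/∂y = tan(y)^2 + 1

so d/dx[F(x, y(x))] = ∂F/∂x + (∂F/∂y)·y' = 0. Rearranging,
  dy/dx = -(∂F/∂x)/(∂F/∂y) = -(-3)/(tan(y)^2 + 1) = 3cos(y)^2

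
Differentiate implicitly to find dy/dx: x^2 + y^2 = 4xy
Apply d/dx to both sides, remembering that y depends on x. Each occurrence of y therefore brings in a y' = dy/dx via the chain rule.

With F(x, y) equal to the left-hand side minus the right, differentiate F term by term:
  d/dx[x^2] = 2x
  d/dx[-4xy] = -4x·y' - 4y
  d/dx[y^2] = 2y·y'
Adding these up, d/dx[F] = 0 becomes
  (2x - 4y) + (-4x + 2y)·y' = 0,
so isolating y',
  dy/dx = -(2x - 4y)/(-4x + 2y) = (x - 2y)/(2x - y)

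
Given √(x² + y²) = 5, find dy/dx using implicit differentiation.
Take d/dx of both sides. Since y is implicitly a function of x, the chain rule attaches a y' = dy/dx factor whenever we differentiate through y.

Set F(x, y) = (left side) − (right side), so the curve is F = 0. Differentiating each term of F:
  d/dx[√(x^2 + y^2)] = (x + y·y')/√(x^2 + y^2)
  d/dx[-5] = 0

Collecting, the y'-free part is the partial derivative in x and the y' coefficient is the partial derivative in y:
  ∂F/∂x = x/√(x^2 + y^2)
  ∂F/∂y = y/√(x^2 + y^2)

so d/dx[F(x, y(x))] = ∂F/∂x + (∂F/∂y)·y' = 0. Rearranging,
  dy/dx = -(∂F/∂x)/(∂F/∂y) = -(x/√(x^2 + y^2))/(y/√(x^2 + y^2)) = -x/y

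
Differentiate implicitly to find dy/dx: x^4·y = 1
Differentiate both sides with respect to x, treating y as y(x). By the chain rule, any term containing y contributes a factor of y' = dy/dx when we differentiate it.

Move every term to one side and write the relation as F(x, y) = 0. Term by term,
  d/dx[x^4y] = x^4·y' + 4x^3y
  d/dx[-1] = 0

The pieces without y' make up ∂F/∂x and the coefficient of y' is ∂F/∂y:
  ∂F/∂x = 4x^3y,
  ∂F/∂y = x^4.

Since d/dx[F] = ∂F/∂x + (∂F/∂y)·y' = 0, solve for y':
  (∂F/∂y)·y' = -∂F/∂x
  dy/dx = -(∂F/∂x)/(∂F/∂y) = -(4x^3y)/(x^4) = -4y/x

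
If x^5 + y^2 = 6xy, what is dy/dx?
Differentiate both sides with respect to x, treating y as y(x). By the chain rule, any term containing y contributes a factor of y' = dy/dx when we differentiate it.

Move every term to one side and write the relation as F(x, y) = 0. Term by term,
  d/dx[x^5] = 5x^4
  d/dx[-6xy] = -6x·y' - 6y
  d/dx[y^2] = 2y·y'

The pieces without y' make up ∂F/∂x and the coefficient of y' is ∂F/∂y:
  ∂F/∂x = 5x^4 - 6y,
  ∂F/∂y = -6x + 2y.

Since d/dx[F] = ∂F/∂x + (∂F/∂y)·y' = 0, solve for y':
  (∂F/∂y)·y' = -∂F/∂x
  dy/dx = -(∂F/∂x)/(∂F/∂y) = -(5x^4 - 6y)/(-6x + 2y) = (5x^4 - 6y)/(2(3x - y))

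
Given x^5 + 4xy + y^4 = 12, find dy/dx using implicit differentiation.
Apply d/dx to both sides, remembering that y depends on x. Each occurrence of y therefore brings in a y' = dy/dx via the chain rule.

With F(x, y) equal to the left-hand side minus the right, differentiate F term by term:
  d/dx[x^5] = 5x^4
  d/dx[4xy] = 4x·y' + 4y
  d/dx[y^4] = 4y^3·y'
  d/dx[-12] = 0
Adding these up, d/dx[F] = 0 becomes
  (5x^4 + 4y) + (4x + 4y^3)·y' = 0,
so isolating y',
  dy/dx = -(5x^4 + 4y)/(4x + 4y^3) = (-5x^4/4 - y)/(x + y^3)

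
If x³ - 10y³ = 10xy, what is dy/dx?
Take d/dx of both sides. Since y is implicitly a function of x, the chain rule attaches a y' = dy/dx factor whenever we differentiate through y.

Set F(x, y) = (left side) − (right side), so the curve is F = 0. Differentiating each term of F:
  d/dx[x^3] = 3x^2
  d/dx[-10xy] = -10x·y' - 10y
  d/dx[-10y^3] = -30y^2·y'

Collecting, the y'-free part is the partial derivative in x and the y' coefficient is the partial derivative in y:
  ∂F/∂x = 3x^2 - 10y
  ∂F/∂y = -10x - 30y^2

so d/dx[F(x, y(x))] = ∂F/∂x + (∂F/∂y)·y' = 0. Rearranging,
  dy/dx = -(∂F/∂x)/(∂F/∂y) = -(3x^2 - 10y)/(-10x - 30y^2) = (3x^2/10 - y)/(x + 3y^2)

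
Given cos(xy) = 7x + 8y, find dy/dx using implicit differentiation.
Apply d/dx to both sides, remembering that y depends on x. Each occurrence of y therefore brings in a y' = dy/dx via the chain rule.

With F(x, y) equal to the left-hand side minus the right, differentiate F term by term:
  d/dx[-7x] = -7
  d/dx[-8y] = -8·y'
  d/dx[cos(xy)] = -(x·y' + y)·sin(xy)
Adding these up, d/dx[F] = 0 becomes
  (-y·sin(xy) - 7) + (-x·sin(xy) - 8)·y' = 0,
so isolating y',
  dy/dx = -(-y·sin(xy) - 7)/(-x·sin(xy) - 8) = -(y·sin(xy) + 7)/(x·sin(xy) + 8)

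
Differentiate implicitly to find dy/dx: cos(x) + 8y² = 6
Take d/dx of both sides. Since y is implicitly a function of x, the chain rule attaches a y' = dy/dx factor whenever we differentiate through y.

Set F(x, y) = (left side) − (right side), so the curve is F = 0. Differentiating each term of F:
  d/dx[8y^2] = 16y·y'
  d/dx[cos(x)] = -sin(x)
  d/dx[-6] = 0

Collecting, the y'-free part is the partial derivative in x and the y' coefficient is the partial derivative in y:
  ∂F/∂x = -sin(x)
  ∂F/∂y = 16y

so d/dx[F(x, y(x))] = ∂F/∂x + (∂F/∂y)·y' = 0. Rearranging,
  dy/dx = -(∂F/∂x)/(∂F/∂y) = -(-sin(x))/(16y) = sin(x)/(16y)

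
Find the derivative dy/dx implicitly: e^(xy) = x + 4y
Differentiate the relation implicitly: treat y = y(x) and apply the chain rule, so every y-derivative picks up a y' = dy/dx factor.

With everything moved to the left-hand side, differentiate term by term:
  d/dx[-x] = -1
  d/dx[-4y] = -4·y'
  d/dx[e^(xy)] = (x·y' + y)·e^(xy)

Separating the contributions that come from x directly and those that come through y:
  without y':      y·e^(xy) - 1
  multiplying y':  x·e^(xy) - 4

so (y·e^(xy) - 1) + (x·e^(xy) - 4)·y' = 0, and therefore
  dy/dx = -(y·e^(xy) - 1)/(x·e^(xy) - 4) = (-y·e^(xy) + 1)/(x·e^(xy) - 4)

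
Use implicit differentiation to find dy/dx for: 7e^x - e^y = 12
Apply d/dx to both sides, remembering that y depends on x. Each occurrence of y therefore brings in a y' = dy/dx via the chain rule.

With F(x, y) equal to the left-hand side minus the right, differentiate F term by term:
  d/dx[7e^(x)] = 7e^(x)
  d/dx[-e^(y)] = -y'·e^(y)
  d/dx[-12] = 0
Adding these up, d/dx[F] = 0 becomes
  (7e^(x)) + (-e^(y))·y' = 0,
so isolating y',
  dy/dx = -(7e^(x))/(-e^(y)) = 7e^(x - y)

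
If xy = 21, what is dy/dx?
Apply d/dx to both sides, remembering that y depends on x. Each occurrence of y therefore brings in a y' = dy/dx via the chain rule.

With F(x, y) equal to the left-hand side minus the right, differentiate F term by term:
  d/dx[xy] = x·y' + y
  d/dx[-21] = 0
Adding these up, d/dx[F] = 0 becomes
  (y) + (x)·y' = 0,
so isolating y',
  dy/dx = -(y)/(x) = -y/x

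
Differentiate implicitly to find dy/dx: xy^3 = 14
Differentiate the relation implicitly: treat y = y(x) and apply the chain rule, so every y-derivative picks up a y' = dy/dx factor.

With everything moved to the left-hand side, differentiate term by term:
  d/dx[xy^3] = 3xy^2·y' + y^3
  d/dx[-14] = 0

Separating the contributions that come from x directly and those that come through y:
  without y':      y^3
  multiplying y':  3xy^2

so (y^3) + (3xy^2)·y' = 0, and therefore
  dy/dx = -(y^3)/(3xy^2) = -y/(3x)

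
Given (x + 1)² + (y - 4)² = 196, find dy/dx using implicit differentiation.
Differentiate both sides with respect to x, treating y as y(x). By the chain rule, any term containing y contributes a factor of y' = dy/dx when we differentiate it.

Move every term to one side and write the relation as F(x, y) = 0. Term by term,
  d/dx[(x + 1)^2] = 2x + 2
  d/dx[(y - 4)^2] = 2·y'(y - 4)
  d/dx[-196] = 0

The pieces without y' make up ∂F/∂x and the coefficient of y' is ∂F/∂y:
  ∂F/∂x = 2x + 2,
  ∂F/∂y = 2y - 8.

Since d/dx[F] = ∂F/∂x + (∂F/∂y)·y' = 0, solve for y':
  (∂F/∂y)·y' = -∂F/∂x
  dy/dx = -(∂F/∂x)/(∂F/∂y) = -(2x + 2)/(2y - 8) = (-x - 1)/(y - 4)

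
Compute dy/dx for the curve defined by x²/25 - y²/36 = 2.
Apply d/dx to both sides, remembering that y depends on x. Each occurrence of y therefore brings in a y' = dy/dx via the chain rule.

With F(x, y) equal to the left-hand side minus the right, differentiate F term by term:
  d/dx[x^2/25] = 2x/25
  d/dx[-y^2/36] = -y·y'/18
  d/dx[-2] = 0
Adding these up, d/dx[F] = 0 becomes
  (2x/25) + (-y/18)·y' = 0,
so isolating y',
  dy/dx = -(2x/25)/(-y/18) = 36x/(25y)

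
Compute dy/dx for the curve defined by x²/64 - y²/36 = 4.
Differentiate both sides with respect to x, treating y as y(x). By the chain rule, any term containing y contributes a factor of y' = dy/dx when we differentiate it.

Move every term to one side and write the relation as F(x, y) = 0. Term by term,
  d/dx[x^2/64] = x/32
  d/dx[-y^2/36] = -y·y'/18
  d/dx[-4] = 0

The pieces without y' make up ∂F/∂x and the coefficient of y' is ∂F/∂y:
  ∂F/∂x = x/32,
  ∂F/∂y = -y/18.

Since d/dx[F] = ∂F/∂x + (∂F/∂y)·y' = 0, solve for y':
  (∂F/∂y)·y' = -∂F/∂x
  dy/dx = -(∂F/∂x)/(∂F/∂y) = -(x/32)/(-y/18) = 9x/(16y)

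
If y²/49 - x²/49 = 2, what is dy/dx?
Take d/dx of both sides. Since y is implicitly a function of x, the chain rule attaches a y' = dy/dx factor whenever we differentiate through y.

Set F(x, y) = (left side) − (right side), so the curve is F = 0. Differentiating each term of F:
  d/dx[-x^2/49] = -2x/49
  d/dx[y^2/49] = 2y·y'/49
  d/dx[-2] = 0

Collecting, the y'-free part is the partial derivative in x and the y' coefficient is the partial derivative in y:
  ∂F/∂x = -2x/49
  ∂F/∂y = 2y/49

so d/dx[F(x, y(x))] = ∂F/∂x + (∂F/∂y)·y' = 0. Rearranging,
  dy/dx = -(∂F/∂x)/(∂F/∂y) = -(-2x/49)/(2y/49) = x/y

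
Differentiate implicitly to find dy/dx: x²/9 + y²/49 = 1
Take d/dx of both sides. Since y is implicitly a function of x, the chain rule attaches a y' = dy/dx factor whenever we differentiate through y.

Set F(x, y) = (left side) − (right side), so the curve is F = 0. Differentiating each term of F:
  d/dx[x^2/9] = 2x/9
  d/dx[y^2/49] = 2y·y'/49
  d/dx[-1] = 0

Collecting, the y'-free part is the partial derivative in x and the y' coefficient is the partial derivative in y:
  ∂F/∂x = 2x/9
  ∂F/∂y = 2y/49

so d/dx[F(x, y(x))] = ∂F/∂x + (∂F/∂y)·y' = 0. Rearranging,
  dy/dx = -(∂F/∂x)/(∂F/∂y) = -(2x/9)/(2y/49) = -49x/(9y)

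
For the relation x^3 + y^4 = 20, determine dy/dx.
Take d/dx of both sides. Since y is implicitly a function of x, the chain rule attaches a y' = dy/dx factor whenever we differentiate through y.

Set F(x, y) = (left side) − (right side), so the curve is F = 0. Differentiating each term of F:
  d/dx[x^3] = 3x^2
  d/dx[y^4] = 4y^3·y'
  d/dx[-20] = 0

Collecting, the y'-free part is the partial derivative in x and the y' coefficient is the partial derivative in y:
  ∂F/∂x = 3x^2
  ∂F/∂y = 4y^3

so d/dx[F(x, y(x))] = ∂F/∂x + (∂F/∂y)·y' = 0. Rearranging,
  dy/dx = -(∂F/∂x)/(∂F/∂y) = -(3x^2)/(4y^3) = -3x^2/(4y^3)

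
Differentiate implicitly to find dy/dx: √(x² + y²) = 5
Differentiate the relation implicitly: treat y = y(x) and apply the chain rule, so every y-derivative picks up a y' = dy/dx factor.

With everything moved to the left-hand side, differentiate term by term:
  d/dx[√(x^2 + y^2)] = (x + y·y')/√(x^2 + y^2)
  d/dx[-5] = 0

Separating the contributions that come from x directly and those that come through y:
  without y':      x/√(x^2 + y^2)
  multiplying y':  y/√(x^2 + y^2)

so (x/√(x^2 + y^2)) + (y/√(x^2 + y^2))·y' = 0, and therefore
  dy/dx = -(x/√(x^2 + y^2))/(y/√(x^2 + y^2)) = -x/y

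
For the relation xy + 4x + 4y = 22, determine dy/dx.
Differentiate both sides with respect to x, treating y as y(x). By the chain rule, any term containing y contributes a factor of y' = dy/dx when we differentiate it.

Move every term to one side and write the relation as F(x, y) = 0. Term by term,
  d/dx[xy] = x·y' + y
  d/dx[4x] = 4
  d/dx[4y] = 4·y'
  d/dx[-22] = 0

The pieces without y' make up ∂F/∂x and the coefficient of y' is ∂F/∂y:
  ∂F/∂x = y + 4,
  ∂F/∂y = x + 4.

Since d/dx[F] = ∂F/∂x + (∂F/∂y)·y' = 0, solve for y':
  (∂F/∂y)·y' = -∂F/∂x
  dy/dx = -(∂F/∂x)/(∂F/∂y) = -(y + 4)/(x + 4) = (-y - 4)/(x + 4)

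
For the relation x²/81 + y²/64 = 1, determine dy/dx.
Apply d/dx to both sides, remembering that y depends on x. Each occurrence of y therefore brings in a y' = dy/dx via the chain rule.

With F(x, y) equal to the left-hand side minus the right, differentiate F term by term:
  d/dx[x^2/81] = 2x/81
  d/dx[y^2/64] = y·y'/32
  d/dx[-1] = 0
Adding these up, d/dx[F] = 0 becomes
  (2x/81) + (y/32)·y' = 0,
so isolating y',
  dy/dx = -(2x/81)/(y/32) = -64x/(81y)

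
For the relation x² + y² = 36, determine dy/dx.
Apply d/dx to both sides, remembering that y depends on x. Each occurrence of y therefore brings in a y' = dy/dx via the chain rule.

With F(x, y) equal to the left-hand side minus the right, differentiate F term by term:
  d/dx[x^2] = 2x
  d/dx[y^2] = 2y·y'
  d/dx[-36] = 0
Adding these up, d/dx[F] = 0 becomes
  (2x) + (2y)·y' = 0,
so isolating y',
  dy/dx = -(2x)/(2y) = -x/y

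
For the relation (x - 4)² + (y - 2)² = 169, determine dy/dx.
Apply d/dx to both sides, remembering that y depends on x. Each occurrence of y therefore brings in a y' = dy/dx via the chain rule.

With F(x, y) equal to the left-hand side minus the right, differentiate F term by term:
  d/dx[(x - 4)^2] = 2x - 8
  d/dx[(y - 2)^2] = 2·y'(y - 2)
  d/dx[-169] = 0
Adding these up, d/dx[F] = 0 becomes
  (2x - 8) + (2y - 4)·y' = 0,
so isolating y',
  dy/dx = -(2x - 8)/(2y - 4) = (4 - x)/(y - 2)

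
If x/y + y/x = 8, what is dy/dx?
Differentiate the relation implicitly: treat y = y(x) and apply the chain rule, so every y-derivative picks up a y' = dy/dx factor.

With everything moved to the left-hand side, differentiate term by term:
  d/dx[x/y] = -x·y'/y^2 + 1/y
  d/dx[y/x] = y'/x - y/x^2
  d/dx[-8] = 0

Separating the contributions that come from x directly and those that come through y:
  without y':      1/y - y/x^2
  multiplying y':  -x/y^2 + 1/x

so (1/y - y/x^2) + (-x/y^2 + 1/x)·y' = 0, and therefore
  dy/dx = -(1/y - y/x^2)/(-x/y^2 + 1/x)
        = -((x - y)(x + y)/(x^2y))/(-(x - y)(x + y)/(xy^2)) = y/x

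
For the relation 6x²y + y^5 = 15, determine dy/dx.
Differentiate the relation implicitly: treat y = y(x) and apply the chain rule, so every y-derivative picks up a y' = dy/dx factor.

With everything moved to the left-hand side, differentiate term by term:
  d/dx[6x^2y] = 6x^2·y' + 12xy
  d/dx[y^5] = 5y^4·y'
  d/dx[-15] = 0

Separating the contributions that come from x directly and those that come through y:
  without y':      12xy
  multiplying y':  6x^2 + 5y^4

so (12xy) + (6x^2 + 5y^4)·y' = 0, and therefore
  dy/dx = -(12xy)/(6x^2 + 5y^4) = -12xy/(6x^2 + 5y^4)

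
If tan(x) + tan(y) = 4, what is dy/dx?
Take d/dx of both sides. Since y is implicitly a function of x, the chain rule attaches a y' = dy/dx factor whenever we differentiate through y.

Set F(x, y) = (left side) − (right side), so the curve is F = 0. Differentiating each term of F:
  d/dx[tan(x)] = tan(x)^2 + 1
  d/dx[tan(y)] = y'(tan(y)^2 + 1)
  d/dx[-4] = 0

Collecting, the y'-free part is the partial derivative in x and the y' coefficient is the partial derivative in y:
  ∂F/∂x = tan(x)^2 + 1
  ∂F/∂y = tan(y)^2 + 1

so d/dx[F(x, y(x))] = ∂F/∂x + (∂F/∂y)·y' = 0. Rearranging,
  dy/dx = -(∂F/∂x)/(∂F/∂y) = -(tan(x)^2 + 1)/(tan(y)^2 + 1) = -cos(y)^2/cos(x)^2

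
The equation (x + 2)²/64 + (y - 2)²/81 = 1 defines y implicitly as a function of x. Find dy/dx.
Differentiate the relation implicitly: treat y = y(x) and apply the chain rule, so every y-derivative picks up a y' = dy/dx factor.

With everything moved to the left-hand side, differentiate term by term:
  d/dx[(x + 2)^2/64] = x/32 + 1/16
  d/dx[(y - 2)^2/81] = 2·y'(y - 2)/81
  d/dx[-1] = 0

Separating the contributions that come from x directly and those that come through y:
  without y':      x/32 + 1/16
  multiplying y':  2y/81 - 4/81

so (x/32 + 1/16) + (2y/81 - 4/81)·y' = 0, and therefore
  dy/dx = -(x/32 + 1/16)/(2y/81 - 4/81)
        = -((x + 2)/32)/(2(y - 2)/81) = 81(-x - 2)/(64(y - 2))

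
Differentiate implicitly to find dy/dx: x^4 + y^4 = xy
Differentiate the relation implicitly: treat y = y(x) and apply the chain rule, so every y-derivative picks up a y' = dy/dx factor.

With everything moved to the left-hand side, differentiate term by term:
  d/dx[x^4] = 4x^3
  d/dx[-xy] = -x·y' - y
  d/dx[y^4] = 4y^3·y'

Separating the contributions that come from x directly and those that come through y:
  without y':      4x^3 - y
  multiplying y':  -x + 4y^3

so (4x^3 - y) + (-x + 4y^3)·y' = 0, and therefore
  dy/dx = -(4x^3 - y)/(-x + 4y^3) = (4x^3 - y)/(x - 4y^3)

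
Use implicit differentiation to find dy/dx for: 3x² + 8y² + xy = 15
Apply d/dx to both sides, remembering that y depends on x. Each occurrence of y therefore brings in a y' = dy/dx via the chain rule.

With F(x, y) equal to the left-hand side minus the right, differentiate F term by term:
  d/dx[3x^2] = 6x
  d/dx[xy] = x·y' + y
  d/dx[8y^2] = 16y·y'
  d/dx[-15] = 0
Adding these up, d/dx[F] = 0 becomes
  (6x + y) + (x + 16y)·y' = 0,
so isolating y',
  dy/dx = -(6x + y)/(x + 16y) = (-6x - y)/(x + 16y)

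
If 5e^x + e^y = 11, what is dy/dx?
Differentiate both sides with respect to x, treating y as y(x). By the chain rule, any term containing y contributes a factor of y' = dy/dx when we differentiate it.

Move every term to one side and write the relation as F(x, y) = 0. Term by term,
  d/dx[5e^(x)] = 5e^(x)
  d/dx[e^(y)] = y'·e^(y)
  d/dx[-11] = 0

The pieces without y' make up ∂F/∂x and the coefficient of y' is ∂F/∂y:
  ∂F/∂x = 5e^(x),
  ∂F/∂y = e^(y).

Since d/dx[F] = ∂F/∂x + (∂F/∂y)·y' = 0, solve for y':
  (∂F/∂y)·y' = -∂F/∂x
  dy/dx = -(∂F/∂x)/(∂F/∂y) = -(5e^(x))/(e^(y)) = -5e^(x - y)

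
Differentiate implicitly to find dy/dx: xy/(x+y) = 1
Differentiate the relation implicitly: treat y = y(x) and apply the chain rule, so every y-derivative picks up a y' = dy/dx factor.

With everything moved to the left-hand side, differentiate term by term:
  d/dx[xy/(x + y)] = xy(-y' - 1)/(x + y)^2 + x·y'/(x + y) + y/(x + y)
  d/dx[-1] = 0

Separating the contributions that come from x directly and those that come through y:
  without y':      -xy/(x + y)^2 + y/(x + y)
  multiplying y':  -xy/(x + y)^2 + x/(x + y)

so (-xy/(x + y)^2 + y/(x + y)) + (-xy/(x + y)^2 + x/(x + y))·y' = 0, and therefore
  dy/dx = -(-xy/(x + y)^2 + y/(x + y))/(-xy/(x + y)^2 + x/(x + y))
        = -(y^2/(x + y)^2)/(x^2/(x + y)^2) = -y^2/x^2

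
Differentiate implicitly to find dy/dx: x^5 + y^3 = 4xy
Differentiate the relation implicitly: treat y = y(x) and apply the chain rule, so every y-derivative picks up a y' = dy/dx factor.

With everything moved to the left-hand side, differentiate term by term:
  d/dx[x^5] = 5x^4
  d/dx[-4xy] = -4x·y' - 4y
  d/dx[y^3] = 3y^2·y'

Separating the contributions that come from x directly and those that come through y:
  without y':      5x^4 - 4y
  multiplying y':  -4x + 3y^2

so (5x^4 - 4y) + (-4x + 3y^2)·y' = 0, and therefore
  dy/dx = -(5x^4 - 4y)/(-4x + 3y^2) = (5x^4 - 4y)/(4x - 3y^2)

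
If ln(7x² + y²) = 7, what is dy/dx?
Differentiate the relation implicitly: treat y = y(x) and apply the chain rule, so every y-derivative picks up a y' = dy/dx factor.

With everything moved to the left-hand side, differentiate term by term:
  d/dx[ln(7x^2 + y^2)] = (14x + 2y·y')/(7x^2 + y^2)
  d/dx[-7] = 0

Separating the contributions that come from x directly and those that come through y:
  without y':      14x/(7x^2 + y^2)
  multiplying y':  2y/(7x^2 + y^2)

so (14x/(7x^2 + y^2)) + (2y/(7x^2 + y^2))·y' = 0, and therefore
  dy/dx = -(14x/(7x^2 + y^2))/(2y/(7x^2 + y^2)) = -7x/y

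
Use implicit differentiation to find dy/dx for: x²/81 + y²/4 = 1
Take d/dx of both sides. Since y is implicitly a function of x, the chain rule attaches a y' = dy/dx factor whenever we differentiate through y.

Set F(x, y) = (left side) − (right side), so the curve is F = 0. Differentiating each term of F:
  d/dx[x^2/81] = 2x/81
  d/dx[y^2/4] = y·y'/2
  d/dx[-1] = 0

Collecting, the y'-free part is the partial derivative in x and the y' coefficient is the partial derivative in y:
  ∂F/∂x = 2x/81
  ∂F/∂y = y/2

so d/dx[F(x, y(x))] = ∂F/∂x + (∂F/∂y)·y' = 0. Rearranging,
  dy/dx = -(∂F/∂x)/(∂F/∂y) = -(2x/81)/(y/2) = -4x/(81y)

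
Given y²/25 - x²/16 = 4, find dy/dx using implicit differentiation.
Apply d/dx to both sides, remembering that y depends on x. Each occurrence of y therefore brings in a y' = dy/dx via the chain rule.

With F(x, y) equal to the left-hand side minus the right, differentiate F term by term:
  d/dx[-x^2/16] = -x/8
  d/dx[y^2/25] = 2y·y'/25
  d/dx[-4] = 0
Adding these up, d/dx[F] = 0 becomes
  (-x/8) + (2y/25)·y' = 0,
so isolating y',
  dy/dx = -(-x/8)/(2y/25) = 25x/(16y)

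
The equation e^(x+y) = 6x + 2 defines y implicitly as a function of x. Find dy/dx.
Take d/dx of both sides. Since y is implicitly a function of x, the chain rule attaches a y' = dy/dx factor whenever we differentiate through y.

Set F(x, y) = (left side) − (right side), so the curve is F = 0. Differentiating each term of F:
  d/dx[-6x] = -6
  d/dx[e^(x + y)] = (y' + 1)·e^(x + y)
  d/dx[-2] = 0

Collecting, the y'-free part is the partial derivative in x and the y' coefficient is the partial derivative in y:
  ∂F/∂x = e^(x + y) - 6
  ∂F/∂y = e^(x + y)

so d/dx[F(x, y(x))] = ∂F/∂x + (∂F/∂y)·y' = 0. Rearranging,
  dy/dx = -(∂F/∂x)/(∂F/∂y) = -(e^(x + y) - 6)/(e^(x + y)) = 6e^(-x - y) - 1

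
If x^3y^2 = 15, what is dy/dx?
Differentiate the relation implicitly: treat y = y(x) and apply the chain rule, so every y-derivative picks up a y' = dy/dx factor.

With everything moved to the left-hand side, differentiate term by term:
  d/dx[x^3y^2] = 2x^3y·y' + 3x^2y^2
  d/dx[-15] = 0

Separating the contributions that come from x directly and those that come through y:
  without y':      3x^2y^2
  multiplying y':  2x^3y

so (3x^2y^2) + (2x^3y)·y' = 0, and therefore
  dy/dx = -(3x^2y^2)/(2x^3y) = -3y/(2x)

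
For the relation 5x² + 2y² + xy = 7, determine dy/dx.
Differentiate both sides with respect to x, treating y as y(x). By the chain rule, any term containing y contributes a factor of y' = dy/dx when we differentiate it.

Move every term to one side and write the relation as F(x, y) = 0. Term by term,
  d/dx[5x^2] = 10x
  d/dx[xy] = x·y' + y
  d/dx[2y^2] = 4y·y'
  d/dx[-7] = 0

The pieces without y' make up ∂F/∂x and the coefficient of y' is ∂F/∂y:
  ∂F/∂x = 10x + y,
  ∂F/∂y = x + 4y.

Since d/dx[F] = ∂F/∂x + (∂F/∂y)·y' = 0, solve for y':
  (∂F/∂y)·y' = -∂F/∂x
  dy/dx = -(∂F/∂x)/(∂F/∂y) = -(10x + y)/(x + 4y) = (-10x - y)/(x + 4y)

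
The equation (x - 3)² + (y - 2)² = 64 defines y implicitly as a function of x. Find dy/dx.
Apply d/dx to both sides, remembering that y depends on x. Each occurrence of y therefore brings in a y' = dy/dx via the chain rule.

With F(x, y) equal to the left-hand side minus the right, differentiate F term by term:
  d/dx[(x - 3)^2] = 2x - 6
  d/dx[(y - 2)^2] = 2·y'(y - 2)
  d/dx[-64] = 0
Adding these up, d/dx[F] = 0 becomes
  (2x - 6) + (2y - 4)·y' = 0,
so isolating y',
  dy/dx = -(2x - 6)/(2y - 4) = (3 - x)/(y - 2)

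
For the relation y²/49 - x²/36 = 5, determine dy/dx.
Take d/dx of both sides. Since y is implicitly a function of x, the chain rule attaches a y' = dy/dx factor whenever we differentiate through y.

Set F(x, y) = (left side) − (right side), so the curve is F = 0. Differentiating each term of F:
  d/dx[-x^2/36] = -x/18
  d/dx[y^2/49] = 2y·y'/49
  d/dx[-5] = 0

Collecting, the y'-free part is the partial derivative in x and the y' coefficient is the partial derivative in y:
  ∂F/∂x = -x/18
  ∂F/∂y = 2y/49

so d/dx[F(x, y(x))] = ∂F/∂x + (∂F/∂y)·y' = 0. Rearranging,
  dy/dx = -(∂F/∂x)/(∂F/∂y) = -(-x/18)/(2y/49) = 49x/(36y)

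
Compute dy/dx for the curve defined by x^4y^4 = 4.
Differentiate both sides with respect to x, treating y as y(x). By the chain rule, any term containing y contributes a factor of y' = dy/dx when we differentiate it.

Move every term to one side and write the relation as F(x, y) = 0. Term by term,
  d/dx[x^4y^4] = 4x^4y^3·y' + 4x^3y^4
  d/dx[-4] = 0

The pieces without y' make up ∂F/∂x and the coefficient of y' is ∂F/∂y:
  ∂F/∂x = 4x^3y^4,
  ∂F/∂y = 4x^4y^3.

Since d/dx[F] = ∂F/∂x + (∂F/∂y)·y' = 0, solve for y':
  (∂F/∂y)·y' = -∂F/∂x
  dy/dx = -(∂F/∂x)/(∂F/∂y) = -(4x^3y^4)/(4x^4y^3) = -y/x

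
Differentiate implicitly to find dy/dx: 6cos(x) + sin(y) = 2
Differentiate both sides with respect to x, treating y as y(x). By the chain rule, any term containing y contributes a factor of y' = dy/dx when we differentiate it.

Move every term to one side and write the relation as F(x, y) = 0. Term by term,
  d/dx[sin(y)] = y'·cos(y)
  d/dx[6cos(x)] = -6sin(x)
  d/dx[-2] = 0

The pieces without y' make up ∂F/∂x and the coefficient of y' is ∂F/∂y:
  ∂F/∂x = -6sin(x),
  ∂F/∂y = cos(y).

Since d/dx[F] = ∂F/∂x + (∂F/∂y)·y' = 0, solve for y':
  (∂F/∂y)·y' = -∂F/∂x
  dy/dx = -(∂F/∂x)/(∂F/∂y) = -(-6sin(x))/(cos(y)) = 6sin(x)/cos(y)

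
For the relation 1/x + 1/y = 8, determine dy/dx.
Differentiate both sides with respect to x, treating y as y(x). By the chain rule, any term containing y contributes a factor of y' = dy/dx when we differentiate it.

Move every term to one side and write the relation as F(x, y) = 0. Term by term,
  d/dx[1/y] = -y'/y^2
  d/dx[1/x] = -1/x^2
  d/dx[-8] = 0

The pieces without y' make up ∂F/∂x and the coefficient of y' is ∂F/∂y:
  ∂F/∂x = -1/x^2,
  ∂F/∂y = -1/y^2.

Since d/dx[F] = ∂F/∂x + (∂F/∂y)·y' = 0, solve for y':
  (∂F/∂y)·y' = -∂F/∂x
  dy/dx = -(∂F/∂x)/(∂F/∂y) = -(-1/x^2)/(-1/y^2) = -y^2/x^2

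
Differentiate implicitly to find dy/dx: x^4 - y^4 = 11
Differentiate the relation implicitly: treat y = y(x) and apply the chain rule, so every y-derivative picks up a y' = dy/dx factor.

With everything moved to the left-hand side, differentiate term by term:
  d/dx[x^4] = 4x^3
  d/dx[-y^4] = -4y^3·y'
  d/dx[-11] = 0

Separating the contributions that come from x directly and those that come through y:
  without y':      4x^3
  multiplying y':  -4y^3

so (4x^3) + (-4y^3)·y' = 0, and therefore
  dy/dx = -(4x^3)/(-4y^3) = x^3/y^3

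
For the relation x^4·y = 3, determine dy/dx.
Differentiate both sides with respect to x, treating y as y(x). By the chain rule, any term containing y contributes a factor of y' = dy/dx when we differentiate it.

Move every term to one side and write the relation as F(x, y) = 0. Term by term,
  d/dx[x^4y] = x^4·y' + 4x^3y
  d/dx[-3] = 0

The pieces without y' make up ∂F/∂x and the coefficient of y' is ∂F/∂y:
  ∂F/∂x = 4x^3y,
  ∂F/∂y = x^4.

Since d/dx[F] = ∂F/∂x + (∂F/∂y)·y' = 0, solve for y':
  (∂F/∂y)·y' = -∂F/∂x
  dy/dx = -(∂F/∂x)/(∂F/∂y) = -(4x^3y)/(x^4) = -4y/x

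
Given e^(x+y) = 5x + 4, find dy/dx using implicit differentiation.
Apply d/dx to both sides, remembering that y depends on x. Each occurrence of y therefore brings in a y' = dy/dx via the chain rule.

With F(x, y) equal to the left-hand side minus the right, differentiate F term by term:
  d/dx[-5x] = -5
  d/dx[e^(x + y)] = (y' + 1)·e^(x + y)
  d/dx[-4] = 0
Adding these up, d/dx[F] = 0 becomes
  (e^(x + y) - 5) + (e^(x + y))·y' = 0,
so isolating y',
  dy/dx = -(e^(x + y) - 5)/(e^(x + y)) = 5e^(-x - y) - 1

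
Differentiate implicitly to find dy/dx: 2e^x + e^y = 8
Differentiate the relation implicitly: treat y = y(x) and apply the chain rule, so every y-derivative picks up a y' = dy/dx factor.

With everything moved to the left-hand side, differentiate term by term:
  d/dx[2e^(x)] = 2e^(x)
  d/dx[e^(y)] = y'·e^(y)
  d/dx[-8] = 0

Separating the contributions that come from x directly and those that come through y:
  without y':      2e^(x)
  multiplying y':  e^(y)

so (2e^(x)) + (e^(y))·y' = 0, and therefore
  dy/dx = -(2e^(x))/(e^(y)) = -2e^(x - y)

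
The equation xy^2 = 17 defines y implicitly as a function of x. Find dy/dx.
Take d/dx of both sides. Since y is implicitly a function of x, the chain rule attaches a y' = dy/dx factor whenever we differentiate through y.

Set F(x, y) = (left side) − (right side), so the curve is F = 0. Differentiating each term of F:
  d/dx[xy^2] = 2xy·y' + y^2
  d/dx[-17] = 0

Collecting, the y'-free part is the partial derivative in x and the y' coefficient is the partial derivative in y:
  ∂F/∂x = y^2
  ∂F/∂y = 2xy

so d/dx[F(x, y(x))] = ∂F/∂x + (∂F/∂y)·y' = 0. Rearranging,
  dy/dx = -(∂F/∂x)/(∂F/∂y) = -(y^2)/(2xy) = -y/(2x)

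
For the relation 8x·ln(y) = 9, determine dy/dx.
Apply d/dx to both sides, remembering that y depends on x. Each occurrence of y therefore brings in a y' = dy/dx via the chain rule.

With F(x, y) equal to the left-hand side minus the right, differentiate F term by term:
  d/dx[8x·ln(y)] = 8x·y'/y + 8ln(y)
  d/dx[-9] = 0
Adding these up, d/dx[F] = 0 becomes
  (8ln(y)) + (8x/y)·y' = 0,
so isolating y',
  dy/dx = -(8ln(y))/(8x/y) = -y·ln(y)/x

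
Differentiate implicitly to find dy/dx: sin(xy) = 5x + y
Apply d/dx to both sides, remembering that y depends on x. Each occurrence of y therefore brings in a y' = dy/dx via the chain rule.

With F(x, y) equal to the left-hand side minus the right, differentiate F term by term:
  d/dx[-5x] = -5
  d/dx[-y] = -y'
  d/dx[sin(xy)] = (x·y' + y)·cos(xy)
Adding these up, d/dx[F] = 0 becomes
  (y·cos(xy) - 5) + (x·cos(xy) - 1)·y' = 0,
so isolating y',
  dy/dx = -(y·cos(xy) - 5)/(x·cos(xy) - 1) = (-y·cos(xy) + 5)/(x·cos(xy) - 1)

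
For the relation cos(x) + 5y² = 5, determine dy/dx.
Differentiate the relation implicitly: treat y = y(x) and apply the chain rule, so every y-derivative picks up a y' = dy/dx factor.

With everything moved to the left-hand side, differentiate term by term:
  d/dx[5y^2] = 10y·y'
  d/dx[cos(x)] = -sin(x)
  d/dx[-5] = 0

Separating the contributions that come from x directly and those that come through y:
  without y':      -sin(x)
  multiplying y':  10y

so (-sin(x)) + (10y)·y' = 0, and therefore
  dy/dx = -(-sin(x))/(10y) = sin(x)/(10y)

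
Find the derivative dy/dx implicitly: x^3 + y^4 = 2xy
Differentiate the relation implicitly: treat y = y(x) and apply the chain rule, so every y-derivative picks up a y' = dy/dx factor.

With everything moved to the left-hand side, differentiate term by term:
  d/dx[x^3] = 3x^2
  d/dx[-2xy] = -2x·y' - 2y
  d/dx[y^4] = 4y^3·y'

Separating the contributions that come from x directly and those that come through y:
  without y':      3x^2 - 2y
  multiplying y':  -2x + 4y^3

so (3x^2 - 2y) + (-2x + 4y^3)·y' = 0, and therefore
  dy/dx = -(3x^2 - 2y)/(-2x + 4y^3) = (3x^2/2 - y)/(x - 2y^3)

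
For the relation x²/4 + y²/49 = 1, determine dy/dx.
Take d/dx of both sides. Since y is implicitly a function of x, the chain rule attaches a y' = dy/dx factor whenever we differentiate through y.

Set F(x, y) = (left side) − (right side), so the curve is F = 0. Differentiating each term of F:
  d/dx[x^2/4] = x/2
  d/dx[y^2/49] = 2y·y'/49
  d/dx[-1] = 0

Collecting, the y'-free part is the partial derivative in x and the y' coefficient is the partial derivative in y:
  ∂F/∂x = x/2
  ∂F/∂y = 2y/49

so d/dx[F(x, y(x))] = ∂F/∂x + (∂F/∂y)·y' = 0. Rearranging,
  dy/dx = -(∂F/∂x)/(∂F/∂y) = -(x/2)/(2y/49) = -49x/(4y)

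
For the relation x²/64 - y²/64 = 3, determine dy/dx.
Differentiate both sides with respect to x, treating y as y(x). By the chain rule, any term containing y contributes a factor of y' = dy/dx when we differentiate it.

Move every term to one side and write the relation as F(x, y) = 0. Term by term,
  d/dx[x^2/64] = x/32
  d/dx[-y^2/64] = -y·y'/32
  d/dx[-3] = 0

The pieces without y' make up ∂F/∂x and the coefficient of y' is ∂F/∂y:
  ∂F/∂x = x/32,
  ∂F/∂y = -y/32.

Since d/dx[F] = ∂F/∂x + (∂F/∂y)·y' = 0, solve for y':
  (∂F/∂y)·y' = -∂F/∂x
  dy/dx = -(∂F/∂x)/(∂F/∂y) = -(x/32)/(-y/32) = x/y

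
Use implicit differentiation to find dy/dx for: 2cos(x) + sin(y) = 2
Differentiate the relation implicitly: treat y = y(x) and apply the chain rule, so every y-derivative picks up a y' = dy/dx factor.

With everything moved to the left-hand side, differentiate term by term:
  d/dx[sin(y)] = y'·cos(y)
  d/dx[2cos(x)] = -2sin(x)
  d/dx[-2] = 0

Separating the contributions that come from x directly and those that come through y:
  without y':      -2sin(x)
  multiplying y':  cos(y)

so (-2sin(x)) + (cos(y))·y' = 0, and therefore
  dy/dx = -(-2sin(x))/(cos(y)) = 2sin(x)/cos(y)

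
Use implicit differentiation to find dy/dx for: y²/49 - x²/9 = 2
Take d/dx of both sides. Since y is implicitly a function of x, the chain rule attaches a y' = dy/dx factor whenever we differentiate through y.

Set F(x, y) = (left side) − (right side), so the curve is F = 0. Differentiating each term of F:
  d/dx[-x^2/9] = -2x/9
  d/dx[y^2/49] = 2y·y'/49
  d/dx[-2] = 0

Collecting, the y'-free part is the partial derivative in x and the y' coefficient is the partial derivative in y:
  ∂F/∂x = -2x/9
  ∂F/∂y = 2y/49

so d/dx[F(x, y(x))] = ∂F/∂x + (∂F/∂y)·y' = 0. Rearranging,
  dy/dx = -(∂F/∂x)/(∂F/∂y) = -(-2x/9)/(2y/49) = 49x/(9y)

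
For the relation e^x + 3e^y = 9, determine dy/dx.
Differentiate the relation implicitly: treat y = y(x) and apply the chain rule, so every y-derivative picks up a y' = dy/dx factor.

With everything moved to the left-hand side, differentiate term by term:
  d/dx[e^(x)] = e^(x)
  d/dx[3e^(y)] = 3·y'·e^(y)
  d/dx[-9] = 0

Separating the contributions that come from x directly and those that come through y:
  without y':      e^(x)
  multiplying y':  3e^(y)

so (e^(x)) + (3e^(y))·y' = 0, and therefore
  dy/dx = -(e^(x))/(3e^(y)) = -e^(x - y)/3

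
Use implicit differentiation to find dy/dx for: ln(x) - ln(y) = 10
Take d/dx of both sides. Since y is implicitly a function of x, the chain rule attaches a y' = dy/dx factor whenever we differentiate through y.

Set F(x, y) = (left side) − (right side), so the curve is F = 0. Differentiating each term of F:
  d/dx[ln(x)] = 1/x
  d/dx[-ln(y)] = -y'/y
  d/dx[-10] = 0

Collecting, the y'-free part is the partial derivative in x and the y' coefficient is the partial derivative in y:
  ∂F/∂x = 1/x
  ∂F/∂y = -1/y

so d/dx[F(x, y(x))] = ∂F/∂x + (∂F/∂y)·y' = 0. Rearranging,
  dy/dx = -(∂F/∂x)/(∂F/∂y) = -(1/x)/(-1/y) = y/x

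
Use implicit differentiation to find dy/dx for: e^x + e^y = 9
Apply d/dx to both sides, remembering that y depends on x. Each occurrence of y therefore brings in a y' = dy/dx via the chain rule.

With F(x, y) equal to the left-hand side minus the right, differentiate F term by term:
  d/dx[e^(x)] = e^(x)
  d/dx[e^(y)] = y'·e^(y)
  d/dx[-9] = 0
Adding these up, d/dx[F] = 0 becomes
  (e^(x)) + (e^(y))·y' = 0,
so isolating y',
  dy/dx = -(e^(x))/(e^(y)) = -e^(x - y)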